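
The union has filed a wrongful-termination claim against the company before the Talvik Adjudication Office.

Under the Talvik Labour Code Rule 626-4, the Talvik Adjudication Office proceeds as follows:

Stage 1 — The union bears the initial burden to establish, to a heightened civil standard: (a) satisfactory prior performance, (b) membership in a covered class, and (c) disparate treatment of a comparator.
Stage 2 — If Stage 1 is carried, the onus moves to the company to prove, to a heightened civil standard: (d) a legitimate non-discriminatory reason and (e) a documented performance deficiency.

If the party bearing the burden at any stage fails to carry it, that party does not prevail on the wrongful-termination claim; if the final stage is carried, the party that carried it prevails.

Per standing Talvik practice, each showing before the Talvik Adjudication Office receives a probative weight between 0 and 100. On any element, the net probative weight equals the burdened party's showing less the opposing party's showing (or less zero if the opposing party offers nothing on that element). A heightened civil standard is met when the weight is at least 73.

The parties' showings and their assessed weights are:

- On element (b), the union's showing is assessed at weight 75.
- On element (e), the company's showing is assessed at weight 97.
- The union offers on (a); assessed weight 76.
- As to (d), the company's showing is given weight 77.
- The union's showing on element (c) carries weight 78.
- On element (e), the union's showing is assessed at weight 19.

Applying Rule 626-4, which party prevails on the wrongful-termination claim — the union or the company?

Stage 1 (union, a heightened civil standard, weight is at least 73): (a) 76 ≥ 73 — meets; (b) 75 ≥ 73 — meets; (c) 78 ≥ 73 — meets.
  The union carries Stage 1; the company now bears the burden.
Stage 2 (company, a heightened civil standard, weight is at least 73): (d) 77 ≥ 73 — meets; (e) net 97−19=78 ≥ 73 — meets.
  Stage 2 carried; the final stage is satisfied.
All stages carried — the company prevails.

company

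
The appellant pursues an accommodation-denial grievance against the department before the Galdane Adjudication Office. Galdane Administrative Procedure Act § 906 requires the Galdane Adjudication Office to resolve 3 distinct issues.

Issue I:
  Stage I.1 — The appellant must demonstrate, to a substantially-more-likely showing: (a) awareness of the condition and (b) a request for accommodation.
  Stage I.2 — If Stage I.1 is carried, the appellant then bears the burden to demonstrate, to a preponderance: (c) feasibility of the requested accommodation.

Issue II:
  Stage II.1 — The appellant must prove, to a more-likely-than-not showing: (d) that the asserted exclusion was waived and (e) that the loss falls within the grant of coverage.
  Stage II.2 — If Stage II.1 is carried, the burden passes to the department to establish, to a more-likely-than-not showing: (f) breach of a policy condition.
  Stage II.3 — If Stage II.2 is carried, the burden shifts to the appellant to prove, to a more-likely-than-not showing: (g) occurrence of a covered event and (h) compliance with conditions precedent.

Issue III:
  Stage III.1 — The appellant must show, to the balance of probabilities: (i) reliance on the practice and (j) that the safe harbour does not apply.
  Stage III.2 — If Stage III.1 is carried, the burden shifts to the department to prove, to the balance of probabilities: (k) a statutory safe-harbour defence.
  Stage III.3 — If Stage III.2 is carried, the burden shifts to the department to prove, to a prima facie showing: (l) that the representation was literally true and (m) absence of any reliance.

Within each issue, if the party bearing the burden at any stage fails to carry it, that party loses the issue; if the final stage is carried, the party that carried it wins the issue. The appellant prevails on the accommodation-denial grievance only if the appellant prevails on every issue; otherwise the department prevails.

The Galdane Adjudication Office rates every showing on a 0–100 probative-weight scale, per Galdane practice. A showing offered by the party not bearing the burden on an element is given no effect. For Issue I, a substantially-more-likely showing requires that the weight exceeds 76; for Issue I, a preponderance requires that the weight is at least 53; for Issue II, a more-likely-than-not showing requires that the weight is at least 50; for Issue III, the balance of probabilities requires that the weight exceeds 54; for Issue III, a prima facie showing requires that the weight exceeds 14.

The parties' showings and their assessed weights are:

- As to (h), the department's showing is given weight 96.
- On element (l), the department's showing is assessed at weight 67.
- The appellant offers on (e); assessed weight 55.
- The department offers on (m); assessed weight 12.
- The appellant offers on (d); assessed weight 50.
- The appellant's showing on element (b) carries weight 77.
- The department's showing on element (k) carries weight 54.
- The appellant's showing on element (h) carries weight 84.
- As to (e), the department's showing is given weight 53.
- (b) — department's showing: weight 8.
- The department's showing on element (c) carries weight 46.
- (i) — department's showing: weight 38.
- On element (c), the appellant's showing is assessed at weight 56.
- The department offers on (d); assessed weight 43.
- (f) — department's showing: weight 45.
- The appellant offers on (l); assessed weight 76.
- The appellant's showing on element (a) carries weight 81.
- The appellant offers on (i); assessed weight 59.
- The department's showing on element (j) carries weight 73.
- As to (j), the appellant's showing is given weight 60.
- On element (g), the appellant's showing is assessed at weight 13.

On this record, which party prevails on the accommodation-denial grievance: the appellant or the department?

appellant

— Issue I —
At Stage I.1 the appellant must meet a substantially-more-likely showing (weight exceeds 76): on (a) the weight is 81, > 76, so (a) meets the standard; on (b) the weight is 77 (the department's 8 is given no effect), which does exceed 76, so (b) meets the standard.
  All elements met. The appellant retains the burden for Stage I.2.
At Stage I.2 the appellant must meet a preponderance (weight is at least 53): on (c) the weight is 56 (the department's 46 is given no effect), which does reach 53, so (c) meets the standard.
  Stage I.2 carried; the final stage is satisfied.
Every stage carried; the appellant prevails on this issue.
— Issue II —
At Stage II.1 the appellant must meet a more-likely-than-not showing (weight is at least 50): on (d) the weight is 50 (the department's 43 is given no effect), ≥ 50, so (d) meets the standard; on (e) the weight is 55 (the department's 53 is given no effect), which does reach 50, so (e) meets the standard.
  Stage II.1 is satisfied; the onus moves to the department.
At Stage II.2 the department must meet a more-likely-than-not showing (weight is at least 50): on (f) the weight is 45, which does not reach 50, so (f) does not meet the standard.
  The department does not carry Stage II.2.
The analysis ends at Stage II.2; the appellant prevails on this issue.
— Issue III —
Stage III.1 — burden on appellant; standard: the balance of probabilities (weight exceeds 54).
    (i): 59 (department's 38 disregarded) > 54 [met]
    (j): 60 (department's 73 disregarded) > 54 [met]
  The appellant carries Stage III.1; the department now bears the burden.
Stage III.2 — burden on department; standard: the balance of probabilities (weight exceeds 54).
    (k): 54 ≤ 54 [not met]
  Stage III.2 not carried; the department fails its burden.
The analysis ends at Stage III.2; the appellant prevails on this issue.
Per-issue: Issue I → appellant; Issue II → appellant; Issue III → appellant. The appellant must prevail on every issue; overall, the appellant prevails.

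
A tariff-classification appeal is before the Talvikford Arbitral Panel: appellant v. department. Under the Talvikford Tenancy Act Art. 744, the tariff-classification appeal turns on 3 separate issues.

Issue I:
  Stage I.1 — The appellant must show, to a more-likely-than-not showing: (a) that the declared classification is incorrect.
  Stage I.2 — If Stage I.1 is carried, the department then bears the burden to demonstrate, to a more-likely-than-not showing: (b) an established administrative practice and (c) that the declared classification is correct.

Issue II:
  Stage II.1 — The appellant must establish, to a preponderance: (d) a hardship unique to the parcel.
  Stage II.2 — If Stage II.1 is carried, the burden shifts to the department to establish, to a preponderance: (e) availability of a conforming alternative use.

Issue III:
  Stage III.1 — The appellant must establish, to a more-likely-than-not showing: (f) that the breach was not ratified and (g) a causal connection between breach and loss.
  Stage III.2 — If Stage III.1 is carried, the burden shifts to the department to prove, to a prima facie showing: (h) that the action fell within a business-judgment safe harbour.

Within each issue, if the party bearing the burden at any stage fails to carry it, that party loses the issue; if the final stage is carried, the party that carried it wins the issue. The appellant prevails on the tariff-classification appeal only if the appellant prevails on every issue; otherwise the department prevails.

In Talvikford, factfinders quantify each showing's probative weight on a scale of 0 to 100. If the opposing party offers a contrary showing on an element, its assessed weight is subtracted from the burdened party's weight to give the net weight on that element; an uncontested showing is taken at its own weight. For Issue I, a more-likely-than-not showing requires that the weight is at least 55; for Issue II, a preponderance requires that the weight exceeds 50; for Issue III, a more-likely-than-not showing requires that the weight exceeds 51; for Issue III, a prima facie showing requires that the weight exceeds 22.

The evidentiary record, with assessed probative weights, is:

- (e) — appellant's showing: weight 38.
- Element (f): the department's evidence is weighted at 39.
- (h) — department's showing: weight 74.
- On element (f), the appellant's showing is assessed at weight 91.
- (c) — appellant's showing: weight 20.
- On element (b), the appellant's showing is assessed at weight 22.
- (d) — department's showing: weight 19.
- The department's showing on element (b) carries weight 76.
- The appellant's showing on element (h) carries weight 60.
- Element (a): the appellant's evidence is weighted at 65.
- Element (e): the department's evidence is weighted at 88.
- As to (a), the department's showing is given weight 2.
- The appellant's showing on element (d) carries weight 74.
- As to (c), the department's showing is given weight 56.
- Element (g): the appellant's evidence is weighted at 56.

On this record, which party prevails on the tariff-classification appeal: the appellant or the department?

appellant

— Issue I —
Stage I.1 (appellant, a more-likely-than-not showing, weight is at least 55): (a) net 65−2=63 ≥ 55 — meets.
  Stage I.1 carried; the burden shifts to the department.
Stage I.2 (department, a more-likely-than-not showing, weight is at least 55): (b) net 76−22=54 < 55 — fails; (c) net 56−20=36 < 55 — fails.
  Stage I.2 not carried; the department fails its burden.
So the appellant prevails on this issue.
— Issue II —
Stage II.1 (appellant, a preponderance, weight exceeds 50): (d) net 74−19=55 > 50 — meets.
  Stage II.1 is satisfied; the onus moves to the department.
Stage II.2 (department, a preponderance, weight exceeds 50): (e) net 88−38=50 ≤ 50 — fails.
  Not every element is met, so the department fails to carry Stage II.2.
The appellant prevails on this issue.
— Issue III —
Stage III.1 — burden on appellant; standard: a more-likely-than-not showing (weight exceeds 51).
    (f): 91 − 39 = 52 > 51 [met]
    (g): 56 > 51 [met]
  Stage III.1 is satisfied; the onus moves to the department.
Stage III.2 — burden on department; standard: a prima facie showing (weight exceeds 22).
    (h): 74 − 60 = 14 ≤ 22 [not met]
  Stage III.2 not carried; the department fails its burden.
So the appellant prevails on this issue.
Per-issue: Issue I → appellant; Issue II → appellant; Issue III → appellant. The appellant must prevail on every issue; overall, the appellant prevails.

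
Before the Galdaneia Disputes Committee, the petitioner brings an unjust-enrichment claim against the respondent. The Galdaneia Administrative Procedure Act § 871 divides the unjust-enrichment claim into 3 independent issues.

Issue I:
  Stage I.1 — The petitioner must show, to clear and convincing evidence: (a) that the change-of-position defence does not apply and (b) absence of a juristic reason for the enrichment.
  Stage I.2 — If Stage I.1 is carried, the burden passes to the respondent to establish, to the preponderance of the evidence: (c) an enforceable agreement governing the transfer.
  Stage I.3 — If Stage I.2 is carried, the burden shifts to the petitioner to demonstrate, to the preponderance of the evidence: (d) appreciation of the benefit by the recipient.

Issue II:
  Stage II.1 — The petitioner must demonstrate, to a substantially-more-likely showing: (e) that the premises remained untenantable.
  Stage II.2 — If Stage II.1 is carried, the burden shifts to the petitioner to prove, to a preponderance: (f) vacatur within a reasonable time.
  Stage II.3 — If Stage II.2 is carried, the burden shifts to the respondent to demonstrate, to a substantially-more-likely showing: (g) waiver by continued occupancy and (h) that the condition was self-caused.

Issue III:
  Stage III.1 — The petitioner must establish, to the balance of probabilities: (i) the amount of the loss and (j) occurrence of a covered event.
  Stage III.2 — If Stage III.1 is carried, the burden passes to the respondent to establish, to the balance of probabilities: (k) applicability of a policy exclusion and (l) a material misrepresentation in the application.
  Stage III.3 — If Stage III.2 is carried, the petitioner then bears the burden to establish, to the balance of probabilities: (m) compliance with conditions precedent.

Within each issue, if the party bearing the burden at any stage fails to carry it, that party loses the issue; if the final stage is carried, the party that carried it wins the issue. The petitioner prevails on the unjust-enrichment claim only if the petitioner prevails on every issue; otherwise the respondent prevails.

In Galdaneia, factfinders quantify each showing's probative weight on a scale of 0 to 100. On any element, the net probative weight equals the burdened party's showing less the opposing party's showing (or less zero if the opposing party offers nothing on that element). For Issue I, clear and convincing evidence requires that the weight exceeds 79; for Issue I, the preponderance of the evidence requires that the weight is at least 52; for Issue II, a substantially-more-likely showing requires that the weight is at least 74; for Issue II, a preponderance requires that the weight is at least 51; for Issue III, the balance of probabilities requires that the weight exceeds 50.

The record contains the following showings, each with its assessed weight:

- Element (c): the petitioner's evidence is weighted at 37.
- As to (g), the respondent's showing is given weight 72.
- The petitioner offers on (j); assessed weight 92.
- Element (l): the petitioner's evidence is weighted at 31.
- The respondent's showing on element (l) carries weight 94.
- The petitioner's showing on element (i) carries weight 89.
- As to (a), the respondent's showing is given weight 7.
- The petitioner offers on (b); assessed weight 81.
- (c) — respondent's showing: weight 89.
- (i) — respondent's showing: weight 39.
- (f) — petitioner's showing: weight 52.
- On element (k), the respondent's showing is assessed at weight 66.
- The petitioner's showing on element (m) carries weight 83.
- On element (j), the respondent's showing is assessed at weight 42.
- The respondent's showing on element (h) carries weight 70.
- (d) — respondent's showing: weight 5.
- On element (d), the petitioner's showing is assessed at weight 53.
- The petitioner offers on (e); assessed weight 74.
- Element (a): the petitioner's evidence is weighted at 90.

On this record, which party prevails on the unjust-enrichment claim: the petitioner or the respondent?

respondent

— Issue I —
Stage I.1 — burden on petitioner; standard: clear and convincing evidence (weight exceeds 79).
    (a): 90 − 7 = 83 > 79 [met]
    (b): 81 > 79 [met]
  All elements met. The burden passes to the respondent.
Stage I.2 — burden on respondent; standard: the preponderance of the evidence (weight is at least 52).
    (c): 89 − 37 = 52 ≥ 52 [met]
  Stage I.2 carried; the burden shifts to the petitioner.
Stage I.3 — burden on petitioner; standard: the preponderance of the evidence (weight is at least 52).
    (d): 53 − 5 = 48 < 52 [not met]
  Stage I.3 not carried; the petitioner fails its burden.
The analysis ends at Stage I.3; the respondent prevails on this issue.
— Issue II —
Stage II.1 (petitioner, a substantially-more-likely showing, weight is at least 74): (e) 74 ≥ 74 — meets.
  Stage II.1 carried; the burden remains with the petitioner.
Stage II.2 (petitioner, a preponderance, weight is at least 51): (f) 52 ≥ 51 — meets.
  Stage II.2 carried; the burden shifts to the respondent.
Stage II.3 (respondent, a substantially-more-likely showing, weight is at least 74): (g) 72 < 74 — fails; (h) 70 < 74 — fails.
  Stage II.3 not carried; the respondent fails its burden.
So the petitioner prevails on this issue.
— Issue III —
Stage III.1 — burden on petitioner; standard: the balance of probabilities (weight exceeds 50).
    (i): 89 − 39 = 50 ≤ 50 [not met]
    (j): 92 − 42 = 50 ≤ 50 [not met]
  The petitioner does not carry Stage III.1.
The respondent prevails on this issue.
Per-issue: Issue I → respondent; Issue II → petitioner; Issue III → respondent. The petitioner must prevail on every issue; overall, the respondent prevails.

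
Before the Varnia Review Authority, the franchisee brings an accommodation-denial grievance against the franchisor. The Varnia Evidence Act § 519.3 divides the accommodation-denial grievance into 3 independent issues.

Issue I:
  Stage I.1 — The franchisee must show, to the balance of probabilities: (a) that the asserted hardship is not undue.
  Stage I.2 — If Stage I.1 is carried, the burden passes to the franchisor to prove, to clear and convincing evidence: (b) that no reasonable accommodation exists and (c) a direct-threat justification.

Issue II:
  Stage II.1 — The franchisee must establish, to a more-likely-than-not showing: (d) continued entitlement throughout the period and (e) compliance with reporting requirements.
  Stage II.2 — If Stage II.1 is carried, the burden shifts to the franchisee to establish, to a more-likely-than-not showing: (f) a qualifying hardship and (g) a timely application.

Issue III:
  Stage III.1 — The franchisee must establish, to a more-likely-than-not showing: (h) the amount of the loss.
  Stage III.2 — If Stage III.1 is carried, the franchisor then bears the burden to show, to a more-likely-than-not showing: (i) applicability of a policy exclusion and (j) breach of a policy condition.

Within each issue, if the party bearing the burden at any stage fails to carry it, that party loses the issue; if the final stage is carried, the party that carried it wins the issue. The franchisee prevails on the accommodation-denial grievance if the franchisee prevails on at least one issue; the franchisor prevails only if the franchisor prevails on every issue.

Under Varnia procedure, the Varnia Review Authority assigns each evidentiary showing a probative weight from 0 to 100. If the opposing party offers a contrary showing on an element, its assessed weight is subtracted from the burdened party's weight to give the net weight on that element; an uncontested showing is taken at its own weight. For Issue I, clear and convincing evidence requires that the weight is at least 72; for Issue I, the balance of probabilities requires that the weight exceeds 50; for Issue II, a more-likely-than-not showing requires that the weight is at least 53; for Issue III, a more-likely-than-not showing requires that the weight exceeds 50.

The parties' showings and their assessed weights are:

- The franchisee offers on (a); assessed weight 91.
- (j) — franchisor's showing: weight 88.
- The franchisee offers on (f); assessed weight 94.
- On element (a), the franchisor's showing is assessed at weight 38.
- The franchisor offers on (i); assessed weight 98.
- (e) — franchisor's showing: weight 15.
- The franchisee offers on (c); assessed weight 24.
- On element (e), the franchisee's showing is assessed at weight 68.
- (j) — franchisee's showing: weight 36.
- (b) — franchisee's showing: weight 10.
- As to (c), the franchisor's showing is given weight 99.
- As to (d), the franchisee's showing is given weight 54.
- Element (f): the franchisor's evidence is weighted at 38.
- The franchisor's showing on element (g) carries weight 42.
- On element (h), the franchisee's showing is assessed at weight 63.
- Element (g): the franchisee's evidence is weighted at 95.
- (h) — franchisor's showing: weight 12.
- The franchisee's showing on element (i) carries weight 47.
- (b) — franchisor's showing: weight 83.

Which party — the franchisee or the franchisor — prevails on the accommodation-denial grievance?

— Issue I —
Stage I.1 (franchisee, the balance of probabilities, weight exceeds 50): (a) net 91−38=53 > 50 — meets.
  The franchisee carries Stage I.1; the franchisor now bears the burden.
Stage I.2 (franchisor, clear and convincing evidence, weight is at least 72): (b) net 83−10=73 ≥ 72 — meets; (c) net 99−24=75 ≥ 72 — meets.
  All elements met at the final stage.
All stages carried — the franchisor prevails on this issue.
— Issue II —
At Stage II.1 the franchisee must meet a more-likely-than-not showing (weight is at least 53): on (d) the weight is 54, ≥ 53, so (d) meets the standard; on (e) the weight is 68 less the opposing 15 gives net 53, which does reach 53, so (e) meets the standard.
  Stage II.1 carried; the burden remains with the franchisee.
At Stage II.2 the franchisee must meet a more-likely-than-not showing (weight is at least 53): on (f) the weight is 94 less the opposing 38 gives net 56, which does reach 53, so (f) meets the standard; on (g) the weight is 95 less the opposing 42 gives net 53, ≥ 53, so (g) meets the standard.
  All elements met at the final stage.
With every stage satisfied, the franchisee prevails on this issue.
— Issue III —
At Stage III.1 the franchisee must meet a more-likely-than-not showing (weight exceeds 50): on (h) the weight is 63 less the opposing 12 gives net 51, which does exceed 50, so (h) meets the standard.
  Stage III.1 is satisfied; the onus moves to the franchisor.
At Stage III.2 the franchisor must meet a more-likely-than-not showing (weight exceeds 50): on (i) the weight is 98 less the opposing 47 gives net 51, which does exceed 50, so (i) meets the standard; on (j) the weight is 88 less the opposing 36 gives net 52, which does exceed 50, so (j) meets the standard.
  All elements met at the final stage.
Every stage carried; the franchisor prevails on this issue.
Per-issue: Issue I → franchisor; Issue II → franchisee; Issue III → franchisor. The franchisee must prevail on at least one issue; overall, the franchisee prevails.

franchisee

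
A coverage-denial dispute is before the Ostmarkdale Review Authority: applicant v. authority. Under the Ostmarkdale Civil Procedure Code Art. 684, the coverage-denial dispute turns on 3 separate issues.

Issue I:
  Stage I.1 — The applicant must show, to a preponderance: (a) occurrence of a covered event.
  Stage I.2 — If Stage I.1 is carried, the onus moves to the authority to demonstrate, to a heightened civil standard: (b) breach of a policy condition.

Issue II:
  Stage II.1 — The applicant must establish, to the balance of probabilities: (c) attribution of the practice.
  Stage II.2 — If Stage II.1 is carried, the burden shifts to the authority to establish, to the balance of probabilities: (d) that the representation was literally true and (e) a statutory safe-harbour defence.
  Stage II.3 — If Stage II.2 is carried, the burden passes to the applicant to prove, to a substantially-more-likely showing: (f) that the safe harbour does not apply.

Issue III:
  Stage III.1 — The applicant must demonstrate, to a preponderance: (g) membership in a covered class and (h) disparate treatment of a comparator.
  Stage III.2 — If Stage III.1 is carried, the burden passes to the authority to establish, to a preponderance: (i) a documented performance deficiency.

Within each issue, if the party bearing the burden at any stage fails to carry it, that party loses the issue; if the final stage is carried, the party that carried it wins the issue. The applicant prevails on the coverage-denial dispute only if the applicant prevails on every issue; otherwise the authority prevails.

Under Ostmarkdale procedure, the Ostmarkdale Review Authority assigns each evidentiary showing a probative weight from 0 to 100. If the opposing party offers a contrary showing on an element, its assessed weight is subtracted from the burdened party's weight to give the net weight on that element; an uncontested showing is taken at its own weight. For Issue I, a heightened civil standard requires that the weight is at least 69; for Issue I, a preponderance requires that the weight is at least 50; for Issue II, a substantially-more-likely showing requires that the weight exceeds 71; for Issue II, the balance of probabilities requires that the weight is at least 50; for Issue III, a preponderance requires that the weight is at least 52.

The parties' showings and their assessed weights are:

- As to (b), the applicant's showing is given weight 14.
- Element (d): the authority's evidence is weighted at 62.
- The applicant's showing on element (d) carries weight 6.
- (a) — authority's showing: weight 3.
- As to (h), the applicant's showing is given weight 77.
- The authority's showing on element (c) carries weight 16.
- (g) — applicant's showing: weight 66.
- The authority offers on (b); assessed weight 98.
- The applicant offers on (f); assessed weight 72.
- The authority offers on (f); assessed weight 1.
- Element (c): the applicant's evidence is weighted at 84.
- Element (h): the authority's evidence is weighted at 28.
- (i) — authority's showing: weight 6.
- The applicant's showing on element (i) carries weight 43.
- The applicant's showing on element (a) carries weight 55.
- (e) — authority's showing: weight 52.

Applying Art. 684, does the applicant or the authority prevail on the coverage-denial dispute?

— Issue I —
At Stage I.1 the applicant must meet a preponderance (weight is at least 50): on (a) the weight is 55 less the opposing 3 gives net 52, which does reach 50, so (a) meets the standard.
  The applicant carries Stage I.1; the authority now bears the burden.
At Stage I.2 the authority must meet a heightened civil standard (weight is at least 69): on (b) the weight is 98 less the opposing 14 gives net 84, which does reach 69, so (b) meets the standard.
  All elements met at the final stage.
With every stage satisfied, the authority prevails on this issue.
— Issue II —
Stage II.1 (applicant, the balance of probabilities, weight is at least 50): (c) net 84−16=68 ≥ 50 — meets.
  Stage II.1 is satisfied; the onus moves to the authority.
Stage II.2 (authority, the balance of probabilities, weight is at least 50): (d) net 62−6=56 ≥ 50 — meets; (e) 52 ≥ 50 — meets.
  The authority carries Stage II.2; the applicant now bears the burden.
Stage II.3 (applicant, a substantially-more-likely showing, weight exceeds 71): (f) net 72−1=71 ≤ 71 — fails.
  Not every element is met, so the applicant fails to carry Stage II.3.
The analysis ends at Stage II.3; the authority prevails on this issue.
— Issue III —
At Stage III.1 the applicant must meet a preponderance (weight is at least 52): on (g) the weight is 66, which does reach 52, so (g) meets the standard; on (h) the weight is 77 less the opposing 28 gives net 49, which does not reach 52, so (h) does not meet the standard.
  Stage III.1 not carried; the applicant fails its burden.
The analysis ends at Stage III.1; the authority prevails on this issue.
Per-issue: Issue I → authority; Issue II → authority; Issue III → authority. The applicant must prevail on every issue; overall, the authority prevails.

authority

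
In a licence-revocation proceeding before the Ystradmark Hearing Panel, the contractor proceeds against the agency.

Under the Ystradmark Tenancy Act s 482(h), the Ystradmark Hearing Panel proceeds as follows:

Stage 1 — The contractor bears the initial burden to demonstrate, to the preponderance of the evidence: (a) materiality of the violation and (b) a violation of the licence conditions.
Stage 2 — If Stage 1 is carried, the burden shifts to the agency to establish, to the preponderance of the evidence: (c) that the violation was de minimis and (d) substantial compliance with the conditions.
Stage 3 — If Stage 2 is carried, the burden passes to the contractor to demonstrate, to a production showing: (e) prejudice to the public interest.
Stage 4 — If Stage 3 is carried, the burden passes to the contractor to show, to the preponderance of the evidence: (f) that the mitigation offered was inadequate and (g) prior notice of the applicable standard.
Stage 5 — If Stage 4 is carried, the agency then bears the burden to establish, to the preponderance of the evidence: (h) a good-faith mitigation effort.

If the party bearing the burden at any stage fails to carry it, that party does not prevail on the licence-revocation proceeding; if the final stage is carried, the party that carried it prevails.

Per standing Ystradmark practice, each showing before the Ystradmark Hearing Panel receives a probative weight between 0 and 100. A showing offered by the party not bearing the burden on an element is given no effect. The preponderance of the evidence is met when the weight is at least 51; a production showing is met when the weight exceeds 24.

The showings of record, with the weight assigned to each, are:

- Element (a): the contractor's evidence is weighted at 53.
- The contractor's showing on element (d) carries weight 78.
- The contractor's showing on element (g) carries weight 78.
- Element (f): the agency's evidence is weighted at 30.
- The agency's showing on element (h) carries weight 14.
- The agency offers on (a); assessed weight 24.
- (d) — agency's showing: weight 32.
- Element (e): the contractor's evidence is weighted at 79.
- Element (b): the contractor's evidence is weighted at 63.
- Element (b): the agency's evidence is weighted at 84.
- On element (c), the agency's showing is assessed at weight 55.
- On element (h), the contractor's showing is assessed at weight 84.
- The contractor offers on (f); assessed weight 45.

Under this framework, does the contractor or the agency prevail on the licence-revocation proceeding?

Stage 1 — burden on contractor; standard: the preponderance of the evidence (weight is at least 51).
    (a): 53 (agency's 24 disregarded) ≥ 51 [met]
    (b): 63 (agency's 84 disregarded) ≥ 51 [met]
  Stage 1 is satisfied; the onus moves to the agency.
Stage 2 — burden on agency; standard: the preponderance of the evidence (weight is at least 51).
    (c): 55 ≥ 51 [met]
    (d): 32 (contractor's 78 disregarded) < 51 [not met]
  Not every element is met, so the agency fails to carry Stage 2.
So the contractor prevails.

contractor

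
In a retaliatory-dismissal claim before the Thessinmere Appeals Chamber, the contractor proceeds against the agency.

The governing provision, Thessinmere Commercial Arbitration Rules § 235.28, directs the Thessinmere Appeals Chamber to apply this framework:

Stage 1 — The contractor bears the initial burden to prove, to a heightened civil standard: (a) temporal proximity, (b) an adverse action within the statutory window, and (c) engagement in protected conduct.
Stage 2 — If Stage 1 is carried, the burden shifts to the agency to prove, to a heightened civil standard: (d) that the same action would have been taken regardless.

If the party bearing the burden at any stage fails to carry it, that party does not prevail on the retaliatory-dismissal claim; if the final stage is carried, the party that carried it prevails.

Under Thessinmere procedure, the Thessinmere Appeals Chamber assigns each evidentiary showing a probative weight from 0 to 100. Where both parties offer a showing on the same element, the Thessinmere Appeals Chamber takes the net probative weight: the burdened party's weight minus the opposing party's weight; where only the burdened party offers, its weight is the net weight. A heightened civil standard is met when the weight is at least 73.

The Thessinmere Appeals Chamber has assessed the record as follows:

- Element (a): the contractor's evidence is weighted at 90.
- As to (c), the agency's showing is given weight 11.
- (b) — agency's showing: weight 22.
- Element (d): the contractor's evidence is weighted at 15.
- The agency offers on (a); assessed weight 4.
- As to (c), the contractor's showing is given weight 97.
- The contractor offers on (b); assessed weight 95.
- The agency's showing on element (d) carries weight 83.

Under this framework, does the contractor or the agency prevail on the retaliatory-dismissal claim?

Stage 1 — burden on contractor; standard: a heightened civil standard (weight is at least 73).
    (a): 90 − 4 = 86 ≥ 73 [met]
    (b): 95 − 22 = 73 ≥ 73 [met]
    (c): 97 − 11 = 86 ≥ 73 [met]
  Stage 1 carried; the burden shifts to the agency.
Stage 2 — burden on agency; standard: a heightened civil standard (weight is at least 73).
    (d): 83 − 15 = 68 < 73 [not met]
  Not every element is met, so the agency fails to carry Stage 2.
The contractor prevails.

contractor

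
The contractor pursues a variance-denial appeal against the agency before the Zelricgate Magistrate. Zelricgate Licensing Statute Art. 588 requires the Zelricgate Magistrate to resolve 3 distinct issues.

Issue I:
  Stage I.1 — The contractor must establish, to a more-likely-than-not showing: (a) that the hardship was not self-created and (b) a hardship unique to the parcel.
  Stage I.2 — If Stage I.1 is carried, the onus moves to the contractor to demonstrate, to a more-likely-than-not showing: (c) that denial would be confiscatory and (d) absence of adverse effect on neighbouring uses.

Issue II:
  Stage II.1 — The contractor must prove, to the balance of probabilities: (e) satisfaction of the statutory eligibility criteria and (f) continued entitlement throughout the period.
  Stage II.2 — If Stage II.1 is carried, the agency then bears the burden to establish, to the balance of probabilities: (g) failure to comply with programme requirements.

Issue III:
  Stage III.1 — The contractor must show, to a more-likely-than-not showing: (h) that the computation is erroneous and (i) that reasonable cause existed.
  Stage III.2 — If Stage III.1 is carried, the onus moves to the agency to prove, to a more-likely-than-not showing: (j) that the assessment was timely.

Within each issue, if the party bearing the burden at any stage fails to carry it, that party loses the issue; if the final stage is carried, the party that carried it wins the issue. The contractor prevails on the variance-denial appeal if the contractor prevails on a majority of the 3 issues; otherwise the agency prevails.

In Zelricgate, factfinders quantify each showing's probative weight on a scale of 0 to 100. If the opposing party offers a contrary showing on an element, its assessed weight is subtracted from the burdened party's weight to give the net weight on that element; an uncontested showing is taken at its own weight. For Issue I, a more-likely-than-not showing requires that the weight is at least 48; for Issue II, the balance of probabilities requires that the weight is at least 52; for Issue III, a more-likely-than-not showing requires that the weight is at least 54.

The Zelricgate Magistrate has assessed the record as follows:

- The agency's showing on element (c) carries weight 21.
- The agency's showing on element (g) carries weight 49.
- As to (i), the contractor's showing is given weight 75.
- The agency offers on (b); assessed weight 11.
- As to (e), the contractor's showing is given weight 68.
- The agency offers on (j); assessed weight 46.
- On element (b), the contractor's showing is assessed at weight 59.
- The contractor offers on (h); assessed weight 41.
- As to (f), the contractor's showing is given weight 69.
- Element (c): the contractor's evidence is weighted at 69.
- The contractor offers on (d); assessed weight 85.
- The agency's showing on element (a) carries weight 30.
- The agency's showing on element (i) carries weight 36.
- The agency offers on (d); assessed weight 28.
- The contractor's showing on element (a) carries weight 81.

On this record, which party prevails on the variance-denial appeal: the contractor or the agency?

— Issue I —
Stage I.1 — burden on contractor; standard: a more-likely-than-not showing (weight is at least 48).
    (a): 81 − 30 = 51 ≥ 48 [met]
    (b): 59 − 11 = 48 ≥ 48 [met]
  All elements met. The contractor retains the burden for Stage I.2.
Stage I.2 — burden on contractor; standard: a more-likely-than-not showing (weight is at least 48).
    (c): 69 − 21 = 48 ≥ 48 [met]
    (d): 85 − 28 = 57 ≥ 48 [met]
  The contractor carries the last stage.
With every stage satisfied, the contractor prevails on this issue.
— Issue II —
At Stage II.1 the contractor must meet the balance of probabilities (weight is at least 52): on (e) the weight is 68, ≥ 52, so (e) meets the standard; on (f) the weight is 69, ≥ 52, so (f) meets the standard.
  The contractor carries Stage II.1; the agency now bears the burden.
At Stage II.2 the agency must meet the balance of probabilities (weight is at least 52): on (g) the weight is 49, which does not reach 52, so (g) does not meet the standard.
  Not every element is met, so the agency fails to carry Stage II.2.
The contractor prevails on this issue.
— Issue III —
At Stage III.1 the contractor must meet a more-likely-than-not showing (weight is at least 54): on (h) the weight is 41, which does not reach 54, so (h) does not meet the standard; on (i) the weight is 75 less the opposing 36 gives net 39, < 54, so (i) does not meet the standard.
  Stage III.1 not carried; the contractor fails its burden.
The agency prevails on this issue.
Per-issue: Issue I → contractor; Issue II → contractor; Issue III → agency. The contractor must prevail on a majority of issues; overall, the contractor prevails.

contractor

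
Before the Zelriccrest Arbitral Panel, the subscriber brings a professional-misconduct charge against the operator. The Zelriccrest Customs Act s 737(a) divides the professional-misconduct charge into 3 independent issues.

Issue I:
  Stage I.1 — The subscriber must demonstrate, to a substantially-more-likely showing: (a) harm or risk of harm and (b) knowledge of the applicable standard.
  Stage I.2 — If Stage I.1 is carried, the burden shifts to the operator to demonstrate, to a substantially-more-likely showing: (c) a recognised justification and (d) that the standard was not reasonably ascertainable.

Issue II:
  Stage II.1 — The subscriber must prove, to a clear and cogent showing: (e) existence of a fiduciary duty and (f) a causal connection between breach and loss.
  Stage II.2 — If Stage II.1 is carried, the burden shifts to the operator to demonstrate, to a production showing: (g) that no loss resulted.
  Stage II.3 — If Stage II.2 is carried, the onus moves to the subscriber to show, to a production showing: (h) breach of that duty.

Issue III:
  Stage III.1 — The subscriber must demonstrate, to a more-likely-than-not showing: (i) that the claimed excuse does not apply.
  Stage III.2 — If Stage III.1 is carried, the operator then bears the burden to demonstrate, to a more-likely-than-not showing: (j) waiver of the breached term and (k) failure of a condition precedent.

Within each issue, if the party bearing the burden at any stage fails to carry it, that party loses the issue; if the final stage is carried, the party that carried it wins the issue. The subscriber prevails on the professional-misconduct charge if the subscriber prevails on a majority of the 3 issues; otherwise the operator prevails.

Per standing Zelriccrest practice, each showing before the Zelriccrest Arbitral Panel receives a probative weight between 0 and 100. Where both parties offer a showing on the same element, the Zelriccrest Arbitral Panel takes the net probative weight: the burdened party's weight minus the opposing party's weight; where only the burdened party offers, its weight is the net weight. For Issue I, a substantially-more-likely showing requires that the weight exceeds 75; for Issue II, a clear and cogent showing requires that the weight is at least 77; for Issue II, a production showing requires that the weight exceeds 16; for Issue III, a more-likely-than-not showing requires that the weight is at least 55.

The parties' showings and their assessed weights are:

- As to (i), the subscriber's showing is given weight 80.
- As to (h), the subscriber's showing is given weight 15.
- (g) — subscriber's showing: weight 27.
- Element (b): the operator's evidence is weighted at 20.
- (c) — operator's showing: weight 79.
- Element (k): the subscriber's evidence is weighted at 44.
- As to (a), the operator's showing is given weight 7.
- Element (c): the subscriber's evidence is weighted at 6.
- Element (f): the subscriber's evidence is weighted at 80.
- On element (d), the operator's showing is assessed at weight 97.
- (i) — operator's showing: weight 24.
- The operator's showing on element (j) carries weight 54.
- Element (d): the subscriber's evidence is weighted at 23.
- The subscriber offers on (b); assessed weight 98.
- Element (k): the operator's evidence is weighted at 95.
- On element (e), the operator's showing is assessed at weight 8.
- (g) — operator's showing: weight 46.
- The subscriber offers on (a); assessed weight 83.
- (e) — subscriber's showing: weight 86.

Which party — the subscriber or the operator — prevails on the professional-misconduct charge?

subscriber

— Issue I —
Stage I.1 (subscriber, a substantially-more-likely showing, weight exceeds 75): (a) net 83−7=76 > 75 — meets; (b) net 98−20=78 > 75 — meets.
  All elements met. The burden passes to the operator.
Stage I.2 (operator, a substantially-more-likely showing, weight exceeds 75): (c) net 79−6=73 ≤ 75 — fails; (d) net 97−23=74 ≤ 75 — fails.
  Stage I.2 not carried; the operator fails its burden.
The subscriber prevails on this issue.
— Issue II —
At Stage II.1 the subscriber must meet a clear and cogent showing (weight is at least 77): on (e) the weight is 86 less the opposing 8 gives net 78, ≥ 77, so (e) meets the standard; on (f) the weight is 80, ≥ 77, so (f) meets the standard.
  Stage II.1 is satisfied; the onus moves to the operator.
At Stage II.2 the operator must meet a production showing (weight exceeds 16): on (g) the weight is 46 less the opposing 27 gives net 19, > 16, so (g) meets the standard.
  All elements met. The burden passes to the subscriber.
At Stage II.3 the subscriber must meet a production showing (weight exceeds 16): on (h) the weight is 15, which does not exceed 16, so (h) does not meet the standard.
  Not every element is met, so the subscriber fails to carry Stage II.3.
The operator prevails on this issue.
— Issue III —
Stage III.1 (subscriber, a more-likely-than-not showing, weight is at least 55): (i) net 80−24=56 ≥ 55 — meets.
  Stage III.1 carried; the burden shifts to the operator.
Stage III.2 (operator, a more-likely-than-not showing, weight is at least 55): (j) 54 < 55 — fails; (k) net 95−44=51 < 55 — fails.
  The operator does not carry Stage III.2.
The subscriber prevails on this issue.
Per-issue: Issue I → subscriber; Issue II → operator; Issue III → subscriber. The subscriber must prevail on a majority of issues; overall, the subscriber prevails.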